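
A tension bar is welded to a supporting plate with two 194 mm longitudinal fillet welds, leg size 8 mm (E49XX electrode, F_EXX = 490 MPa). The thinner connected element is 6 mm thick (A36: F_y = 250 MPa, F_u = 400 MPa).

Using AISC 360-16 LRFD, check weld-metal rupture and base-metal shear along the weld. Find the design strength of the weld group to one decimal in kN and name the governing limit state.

349.2 kN (base-metal shear governs)

Weld metal: throat = 0.707×8 = 5.656 mm, L = 2×194 = 388 mm. φR_n = 0.75 × 0.6 × 490 × 5.656 × 388 = 483.9 kN.
Base metal shear (6 mm plate): yield φR_n = 1.0×0.6×250×6×388 = 349.2 kN; rupture φR_n = 0.75×0.6×400×6×388 = 419.0 kN; take 349.2 kN (yield).
Governing: min(483.9, 349.2) = 349.2 kN → base-metal shear.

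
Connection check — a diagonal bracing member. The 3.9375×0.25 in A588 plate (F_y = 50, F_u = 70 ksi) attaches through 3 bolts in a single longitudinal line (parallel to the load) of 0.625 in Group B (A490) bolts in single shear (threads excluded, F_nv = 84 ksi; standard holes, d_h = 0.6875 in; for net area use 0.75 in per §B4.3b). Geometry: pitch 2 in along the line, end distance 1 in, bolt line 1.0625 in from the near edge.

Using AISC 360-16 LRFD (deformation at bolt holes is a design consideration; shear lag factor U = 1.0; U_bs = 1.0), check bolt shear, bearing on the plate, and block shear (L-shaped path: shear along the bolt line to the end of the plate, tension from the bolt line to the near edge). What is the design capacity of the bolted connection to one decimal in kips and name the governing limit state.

33.6 kips (block shear governs)

Bolt shear: A_b = π(0.625)²/4 = 0.3068 in². φR_n = 0.75 × 84 × 0.3068 × 3 × 1 = 58.0 kips.
Bearing (0.25 in plate, F_u = 70 ksi): end bolts L_c = 1 − 0.6875/2 = 0.65625, R_n = min(1.2×0.65625×0.25×70, 2.4×0.625×0.25×70) = 13.781 kips/bolt; interior L_c = 2 − 0.6875 = 1.3125, R_n = 26.25 kips/bolt. φR_n = 0.75 × (1×13.781 + 2×26.25) = 49.7 kips.
Block shear: shear path 1×[1+2×2] = 1×5 in, A_gv = 1.25, A_nv = 1×(5 − 2.5×0.75)×0.25 = 0.78125 in²; tension to near edge: (1.0625 − 0.5×0.75)×0.25 = 0.17188 in². R_n = min(0.6×70×0.78125, 0.6×50×1.25) + 1.0×70×0.17188 = min(32.813, 37.5) + 12.032 = 44.845 kips. φR_n = 0.75 × 44.845 = 33.6 kips.
Governing: min(58.0, 49.7, 33.6) = 33.6 kips → block shear.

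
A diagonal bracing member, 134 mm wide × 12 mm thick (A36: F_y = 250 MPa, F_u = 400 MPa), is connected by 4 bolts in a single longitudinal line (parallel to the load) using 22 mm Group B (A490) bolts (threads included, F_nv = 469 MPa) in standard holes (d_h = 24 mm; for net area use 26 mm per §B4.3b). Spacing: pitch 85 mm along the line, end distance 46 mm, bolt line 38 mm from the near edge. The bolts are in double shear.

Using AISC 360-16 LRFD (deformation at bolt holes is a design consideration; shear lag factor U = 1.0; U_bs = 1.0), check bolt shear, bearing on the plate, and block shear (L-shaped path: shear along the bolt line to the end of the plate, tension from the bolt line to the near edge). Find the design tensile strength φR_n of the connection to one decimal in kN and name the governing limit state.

Bolt shear: A_b = π(22)²/4 = 380.13 mm². φR_n = 0.75 × 469 × 380.13 × 4 × 2 = 1069.7 kN.
Bearing (12 mm plate, F_u = 400 MPa): end bolts L_c = 46 − 24/2 = 34, R_n = min(1.2×34×12×400, 2.4×22×12×400) = 195.84 kN/bolt; interior L_c = 85 − 24 = 61, R_n = 253.44 kN/bolt. φR_n = 0.75 × (1×195.84 + 3×253.44) = 717.1 kN.
Block shear: shear path 1×[46+3×85] = 1×301 mm, A_gv = 3612, A_nv = 1×(301 − 3.5×26)×12 = 2520 mm²; tension to near edge: (38 − 0.5×26)×12 = 300 mm². R_n = min(0.6×400×2520, 0.6×250×3612) + 1.0×400×300 = min(604.8, 541.8) + 120 = 661.8 kN. φR_n = 0.75 × 661.8 = 496.4 kN.
Governing: min(1069.7, 717.1, 496.4) = 496.4 kN → block shear.

496.4 kN (block shear governs)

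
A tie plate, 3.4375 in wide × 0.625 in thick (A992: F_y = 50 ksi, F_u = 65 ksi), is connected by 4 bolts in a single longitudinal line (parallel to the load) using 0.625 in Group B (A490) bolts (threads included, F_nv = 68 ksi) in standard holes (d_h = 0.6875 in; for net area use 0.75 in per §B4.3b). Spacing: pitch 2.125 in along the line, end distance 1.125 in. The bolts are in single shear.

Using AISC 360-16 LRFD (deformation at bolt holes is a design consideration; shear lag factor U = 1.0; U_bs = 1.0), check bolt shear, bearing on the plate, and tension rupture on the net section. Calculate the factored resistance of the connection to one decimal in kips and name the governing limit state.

Bolt shear: A_b = π(0.625)²/4 = 0.3068 in². φR_n = 0.75 × 68 × 0.3068 × 4 × 1 = 62.6 kips.
Bearing (0.625 in plate, F_u = 65 ksi): end bolts L_c = 1.125 − 0.6875/2 = 0.78125, R_n = min(1.2×0.78125×0.625×65, 2.4×0.625×0.625×65) = 38.086 kips/bolt; interior L_c = 2.125 − 0.6875 = 1.4375, R_n = 60.938 kips/bolt. φR_n = 0.75 × (1×38.086 + 3×60.938) = 165.7 kips.
Tension rupture (net): A_n = (3.4375 − 1×0.75)×0.625 = 1.6797 in² (U = 1.0, A_e = A_n). φR_n = 0.75 × 65 × 1.6797 = 81.9 kips.
Governing: min(62.6, 165.7, 81.9) = 62.6 kips → bolt shear.

62.6 kips (bolt shear governs)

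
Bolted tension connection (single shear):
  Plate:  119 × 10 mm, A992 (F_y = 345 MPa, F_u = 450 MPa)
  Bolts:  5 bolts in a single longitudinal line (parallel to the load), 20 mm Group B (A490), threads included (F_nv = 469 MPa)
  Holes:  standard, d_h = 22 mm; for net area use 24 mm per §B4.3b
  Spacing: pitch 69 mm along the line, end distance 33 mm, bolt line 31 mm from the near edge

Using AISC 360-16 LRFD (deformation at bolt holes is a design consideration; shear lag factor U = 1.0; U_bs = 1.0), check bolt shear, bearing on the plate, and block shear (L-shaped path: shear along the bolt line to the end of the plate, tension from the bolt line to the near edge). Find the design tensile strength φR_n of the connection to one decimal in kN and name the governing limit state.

471.2 kN (block shear governs)

Bolt shear: A_b = π(20)²/4 = 314.16 mm². φR_n = 0.75 × 469 × 314.16 × 5 × 1 = 552.5 kN.
Bearing (10 mm plate, F_u = 450 MPa): end bolts L_c = 33 − 22/2 = 22, R_n = min(1.2×22×10×450, 2.4×20×10×450) = 118.8 kN/bolt; interior L_c = 69 − 22 = 47, R_n = 216 kN/bolt. φR_n = 0.75 × (1×118.8 + 4×216) = 737.1 kN.
Block shear: shear path 1×[33+4×69] = 1×309 mm, A_gv = 3090, A_nv = 1×(309 − 4.5×24)×10 = 2010 mm²; tension to near edge: (31 − 0.5×24)×10 = 190 mm². R_n = min(0.6×450×2010, 0.6×345×3090) + 1.0×450×190 = min(542.7, 639.63) + 85.5 = 628.2 kN. φR_n = 0.75 × 628.2 = 471.2 kN.
Governing: min(552.5, 737.1, 471.2) = 471.2 kN → block shear.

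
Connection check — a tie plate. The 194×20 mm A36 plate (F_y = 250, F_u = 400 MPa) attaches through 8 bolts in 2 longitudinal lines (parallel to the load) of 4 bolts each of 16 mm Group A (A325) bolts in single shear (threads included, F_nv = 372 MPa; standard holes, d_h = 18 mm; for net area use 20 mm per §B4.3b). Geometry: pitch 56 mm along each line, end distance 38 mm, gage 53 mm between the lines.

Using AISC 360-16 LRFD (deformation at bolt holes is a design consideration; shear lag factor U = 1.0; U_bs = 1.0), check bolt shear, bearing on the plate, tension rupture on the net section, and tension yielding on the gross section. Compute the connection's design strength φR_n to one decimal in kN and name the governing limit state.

Bolt shear: A_b = π(16)²/4 = 201.06 mm². φR_n = 0.75 × 372 × 201.06 × 8 × 1 = 448.8 kN.
Bearing (20 mm plate, F_u = 400 MPa): end bolts L_c = 38 − 18/2 = 29, R_n = min(1.2×29×20×400, 2.4×16×20×400) = 278.4 kN/bolt; interior L_c = 56 − 18 = 38, R_n = 307.2 kN/bolt. φR_n = 0.75 × (2×278.4 + 6×307.2) = 1800.0 kN.
Tension rupture (net): A_n = (194 − 2×20)×20 = 3080 mm² (U = 1.0, A_e = A_n). φR_n = 0.75 × 400 × 3080 = 924.0 kN.
Tension yield (gross): A_g = 194×20 = 3880 mm². φR_n = 0.90 × 250 × 3880 = 873.0 kN.
Governing: min(448.8, 1800.0, 924.0, 873.0) = 448.8 kN → bolt shear.

448.8 kN (bolt shear governs)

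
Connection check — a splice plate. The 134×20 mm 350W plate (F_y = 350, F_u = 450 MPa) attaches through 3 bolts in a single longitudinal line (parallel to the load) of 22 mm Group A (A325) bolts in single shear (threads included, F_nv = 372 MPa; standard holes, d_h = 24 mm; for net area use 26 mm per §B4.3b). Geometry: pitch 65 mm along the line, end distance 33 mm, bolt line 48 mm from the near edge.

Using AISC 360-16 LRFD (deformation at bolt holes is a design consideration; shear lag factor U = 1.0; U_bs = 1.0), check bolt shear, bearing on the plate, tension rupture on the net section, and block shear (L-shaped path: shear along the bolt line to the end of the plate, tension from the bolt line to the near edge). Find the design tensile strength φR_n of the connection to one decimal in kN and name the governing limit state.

Bolt shear: A_b = π(22)²/4 = 380.13 mm². φR_n = 0.75 × 372 × 380.13 × 3 × 1 = 318.2 kN.
Bearing (20 mm plate, F_u = 450 MPa): end bolts L_c = 33 − 24/2 = 21, R_n = min(1.2×21×20×450, 2.4×22×20×450) = 226.8 kN/bolt; interior L_c = 65 − 24 = 41, R_n = 442.8 kN/bolt. φR_n = 0.75 × (1×226.8 + 2×442.8) = 834.3 kN.
Tension rupture (net): A_n = (134 − 1×26)×20 = 2160 mm² (U = 1.0, A_e = A_n). φR_n = 0.75 × 450 × 2160 = 729.0 kN.
Block shear: shear path 1×[33+2×65] = 1×163 mm, A_gv = 3260, A_nv = 1×(163 − 2.5×26)×20 = 1960 mm²; tension to near edge: (48 − 0.5×26)×20 = 700 mm². R_n = min(0.6×450×1960, 0.6×350×3260) + 1.0×450×700 = min(529.2, 684.6) + 315 = 844.2 kN. φR_n = 0.75 × 844.2 = 633.2 kN.
Governing: min(318.2, 834.3, 729.0, 633.2) = 318.2 kN → bolt shear.

318.2 kN (bolt shear governs)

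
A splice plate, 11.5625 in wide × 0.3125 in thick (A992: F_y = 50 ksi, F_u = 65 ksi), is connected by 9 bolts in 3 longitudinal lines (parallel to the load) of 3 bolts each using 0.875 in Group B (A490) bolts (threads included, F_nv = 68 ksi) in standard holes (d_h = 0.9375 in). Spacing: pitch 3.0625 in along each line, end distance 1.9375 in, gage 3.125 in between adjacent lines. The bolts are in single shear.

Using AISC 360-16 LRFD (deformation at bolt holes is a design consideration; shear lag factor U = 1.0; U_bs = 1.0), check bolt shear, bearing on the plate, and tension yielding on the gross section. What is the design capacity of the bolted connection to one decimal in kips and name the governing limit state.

Bolt shear: A_b = π(0.875)²/4 = 0.60132 in². φR_n = 0.75 × 68 × 0.60132 × 9 × 1 = 276.0 kips.
Bearing (0.3125 in plate, F_u = 65 ksi): end bolts L_c = 1.9375 − 0.9375/2 = 1.46875, R_n = min(1.2×1.46875×0.3125×65, 2.4×0.875×0.3125×65) = 35.801 kips/bolt; interior L_c = 3.0625 − 0.9375 = 2.125, R_n = 42.656 kips/bolt. φR_n = 0.75 × (3×35.801 + 6×42.656) = 272.5 kips.
Tension yield (gross): A_g = 11.5625×0.3125 = 3.6133 in². φR_n = 0.90 × 50 × 3.6133 = 162.6 kips.
Governing: min(276.0, 272.5, 162.6) = 162.6 kips → gross-section yield.

162.6 kips (gross-section yield governs)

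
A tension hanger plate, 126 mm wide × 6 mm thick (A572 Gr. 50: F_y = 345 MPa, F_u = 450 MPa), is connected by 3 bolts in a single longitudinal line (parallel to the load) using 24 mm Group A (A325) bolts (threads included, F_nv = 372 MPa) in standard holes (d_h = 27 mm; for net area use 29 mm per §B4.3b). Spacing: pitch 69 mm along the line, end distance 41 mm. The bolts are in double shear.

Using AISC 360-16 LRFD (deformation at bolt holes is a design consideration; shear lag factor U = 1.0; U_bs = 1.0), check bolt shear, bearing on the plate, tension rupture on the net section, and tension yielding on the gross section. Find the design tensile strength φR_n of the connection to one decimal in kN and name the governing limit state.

Bolt shear: A_b = π(24)²/4 = 452.39 mm². φR_n = 0.75 × 372 × 452.39 × 3 × 2 = 757.3 kN.
Bearing (6 mm plate, F_u = 450 MPa): end bolts L_c = 41 − 27/2 = 27.5, R_n = min(1.2×27.5×6×450, 2.4×24×6×450) = 89.1 kN/bolt; interior L_c = 69 − 27 = 42, R_n = 136.08 kN/bolt. φR_n = 0.75 × (1×89.1 + 2×136.08) = 270.9 kN.
Tension rupture (net): A_n = (126 − 1×29)×6 = 582 mm² (U = 1.0, A_e = A_n). φR_n = 0.75 × 450 × 582 = 196.4 kN.
Tension yield (gross): A_g = 126×6 = 756 mm². φR_n = 0.90 × 345 × 756 = 234.7 kN.
Governing: min(757.3, 270.9, 196.4, 234.7) = 196.4 kN → net-section rupture.

196.4 kN (net-section rupture governs)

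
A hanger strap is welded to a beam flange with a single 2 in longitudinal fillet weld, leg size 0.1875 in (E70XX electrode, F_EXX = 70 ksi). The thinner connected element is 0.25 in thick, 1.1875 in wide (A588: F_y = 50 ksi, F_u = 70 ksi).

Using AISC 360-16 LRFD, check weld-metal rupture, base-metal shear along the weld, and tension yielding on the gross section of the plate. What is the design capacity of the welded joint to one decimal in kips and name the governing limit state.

8.4 kips (weld metal governs)

Weld metal: throat = 0.707×0.1875 = 0.13256 in, L = 2 in. φR_n = 0.75 × 0.6 × 70 × 0.13256 × 2 = 8.4 kips.
Base metal shear (0.25 in plate): yield φR_n = 1.0×0.6×50×0.25×2 = 15.0 kips; rupture φR_n = 0.75×0.6×70×0.25×2 = 15.8 kips; take 15.0 kips (yield).
Tension yield (gross): A_g = 1.1875×0.25 = 0.29688 in². φR_n = 0.90 × 50 × 0.29688 = 13.4 kips.
Governing: min(8.4, 15.0, 13.4) = 8.4 kips → weld metal.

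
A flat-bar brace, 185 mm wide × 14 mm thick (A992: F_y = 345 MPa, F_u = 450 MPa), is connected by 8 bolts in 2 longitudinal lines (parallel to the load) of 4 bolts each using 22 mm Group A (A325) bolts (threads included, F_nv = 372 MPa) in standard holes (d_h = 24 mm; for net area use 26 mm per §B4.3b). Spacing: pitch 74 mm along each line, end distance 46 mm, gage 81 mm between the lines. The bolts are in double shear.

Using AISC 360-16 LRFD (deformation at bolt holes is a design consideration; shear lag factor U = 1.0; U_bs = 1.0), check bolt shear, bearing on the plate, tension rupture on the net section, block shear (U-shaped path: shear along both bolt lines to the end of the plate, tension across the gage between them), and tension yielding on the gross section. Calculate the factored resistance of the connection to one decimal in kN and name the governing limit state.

628.4 kN (net-section rupture governs)

Bolt shear: A_b = π(22)²/4 = 380.13 mm². φR_n = 0.75 × 372 × 380.13 × 8 × 2 = 1696.9 kN.
Bearing (14 mm plate, F_u = 450 MPa): end bolts L_c = 46 − 24/2 = 34, R_n = min(1.2×34×14×450, 2.4×22×14×450) = 257.04 kN/bolt; interior L_c = 74 − 24 = 50, R_n = 332.64 kN/bolt. φR_n = 0.75 × (2×257.04 + 6×332.64) = 1882.4 kN.
Tension rupture (net): A_n = (185 − 2×26)×14 = 1862 mm² (U = 1.0, A_e = A_n). φR_n = 0.75 × 450 × 1862 = 628.4 kN.
Block shear: shear path 2×[46+3×74] = 2×268 mm, A_gv = 7504, A_nv = 2×(268 − 3.5×26)×14 = 4956 mm²; tension across gage: (81 − 1×26)×14 = 770 mm². R_n = min(0.6×450×4956, 0.6×345×7504) + 1.0×450×770 = min(1338.1, 1553.3) + 346.5 = 1684.6 kN. φR_n = 0.75 × 1684.6 = 1263.5 kN.
Tension yield (gross): A_g = 185×14 = 2590 mm². φR_n = 0.90 × 345 × 2590 = 804.2 kN.
Governing: min(1696.9, 1882.4, 628.4, 1263.5, 804.2) = 628.4 kN → net-section rupture.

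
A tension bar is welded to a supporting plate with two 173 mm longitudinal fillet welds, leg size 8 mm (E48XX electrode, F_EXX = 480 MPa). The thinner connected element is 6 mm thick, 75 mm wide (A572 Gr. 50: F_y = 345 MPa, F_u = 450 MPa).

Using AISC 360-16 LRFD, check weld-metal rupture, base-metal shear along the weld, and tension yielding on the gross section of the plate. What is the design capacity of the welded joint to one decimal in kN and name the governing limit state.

139.7 kN (gross-section yield governs)

Weld metal: throat = 0.707×8 = 5.656 mm, L = 2×173 = 346 mm. φR_n = 0.75 × 0.6 × 480 × 5.656 × 346 = 422.7 kN.
Base metal shear (6 mm plate): yield φR_n = 1.0×0.6×345×6×346 = 429.7 kN; rupture φR_n = 0.75×0.6×450×6×346 = 420.4 kN; take 420.4 kN (rupture).
Tension yield (gross): A_g = 75×6 = 450 mm². φR_n = 0.90 × 345 × 450 = 139.7 kN.
Governing: min(422.7, 420.4, 139.7) = 139.7 kN → gross-section yield.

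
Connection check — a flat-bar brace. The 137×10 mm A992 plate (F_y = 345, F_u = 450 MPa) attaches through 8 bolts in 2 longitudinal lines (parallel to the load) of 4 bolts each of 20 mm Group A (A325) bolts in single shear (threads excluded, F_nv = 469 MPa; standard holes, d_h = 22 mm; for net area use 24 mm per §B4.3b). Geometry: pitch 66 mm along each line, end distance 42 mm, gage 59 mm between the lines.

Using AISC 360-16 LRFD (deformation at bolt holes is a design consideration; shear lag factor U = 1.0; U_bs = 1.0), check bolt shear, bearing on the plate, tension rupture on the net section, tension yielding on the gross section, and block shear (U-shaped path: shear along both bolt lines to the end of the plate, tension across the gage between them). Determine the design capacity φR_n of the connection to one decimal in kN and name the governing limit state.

Bolt shear: A_b = π(20)²/4 = 314.16 mm². φR_n = 0.75 × 469 × 314.16 × 8 × 1 = 884.0 kN.
Bearing (10 mm plate, F_u = 450 MPa): end bolts L_c = 42 − 22/2 = 31, R_n = min(1.2×31×10×450, 2.4×20×10×450) = 167.4 kN/bolt; interior L_c = 66 − 22 = 44, R_n = 216 kN/bolt. φR_n = 0.75 × (2×167.4 + 6×216) = 1223.1 kN.
Tension rupture (net): A_n = (137 − 2×24)×10 = 890 mm² (U = 1.0, A_e = A_n). φR_n = 0.75 × 450 × 890 = 300.4 kN.
Tension yield (gross): A_g = 137×10 = 1370 mm². φR_n = 0.90 × 345 × 1370 = 425.4 kN.
Block shear: shear path 2×[42+3×66] = 2×240 mm, A_gv = 4800, A_nv = 2×(240 − 3.5×24)×10 = 3120 mm²; tension across gage: (59 − 1×24)×10 = 350 mm². R_n = min(0.6×450×3120, 0.6×345×4800) + 1.0×450×350 = min(842.4, 993.6) + 157.5 = 999.9 kN. φR_n = 0.75 × 999.9 = 749.9 kN.
Governing: min(884.0, 1223.1, 300.4, 425.4, 749.9) = 300.4 kN → net-section rupture.

300.4 kN (net-section rupture governs)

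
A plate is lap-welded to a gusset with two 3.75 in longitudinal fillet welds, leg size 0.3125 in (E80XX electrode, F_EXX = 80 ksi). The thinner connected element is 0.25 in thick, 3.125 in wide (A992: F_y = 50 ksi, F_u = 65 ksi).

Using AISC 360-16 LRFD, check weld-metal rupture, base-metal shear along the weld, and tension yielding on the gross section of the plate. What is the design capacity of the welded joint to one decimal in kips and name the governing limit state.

35.2 kips (gross-section yield governs)

Weld metal: throat = 0.707×0.3125 = 0.22094 in, L = 2×3.75 = 7.5 in. φR_n = 0.75 × 0.6 × 80 × 0.22094 × 7.5 = 59.7 kips.
Base metal shear (0.25 in plate): yield φR_n = 1.0×0.6×50×0.25×7.5 = 56.3 kips; rupture φR_n = 0.75×0.6×65×0.25×7.5 = 54.8 kips; take 54.8 kips (rupture).
Tension yield (gross): A_g = 3.125×0.25 = 0.78125 in². φR_n = 0.90 × 50 × 0.78125 = 35.2 kips.
Governing: min(59.7, 54.8, 35.2) = 35.2 kips → gross-section yield.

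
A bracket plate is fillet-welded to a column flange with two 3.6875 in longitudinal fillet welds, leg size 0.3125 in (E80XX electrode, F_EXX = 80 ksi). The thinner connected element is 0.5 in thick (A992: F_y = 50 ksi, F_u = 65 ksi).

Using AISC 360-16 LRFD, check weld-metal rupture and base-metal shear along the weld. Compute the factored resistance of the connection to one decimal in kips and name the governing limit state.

Weld metal: throat = 0.707×0.3125 = 0.22094 in, L = 2×3.6875 = 7.375 in. φR_n = 0.75 × 0.6 × 80 × 0.22094 × 7.375 = 58.7 kips.
Base metal shear (0.5 in plate): yield φR_n = 1.0×0.6×50×0.5×7.375 = 110.6 kips; rupture φR_n = 0.75×0.6×65×0.5×7.375 = 107.9 kips; take 107.9 kips (rupture).
Governing: min(58.7, 107.9) = 58.7 kips → weld metal.

58.7 kips (weld metal governs)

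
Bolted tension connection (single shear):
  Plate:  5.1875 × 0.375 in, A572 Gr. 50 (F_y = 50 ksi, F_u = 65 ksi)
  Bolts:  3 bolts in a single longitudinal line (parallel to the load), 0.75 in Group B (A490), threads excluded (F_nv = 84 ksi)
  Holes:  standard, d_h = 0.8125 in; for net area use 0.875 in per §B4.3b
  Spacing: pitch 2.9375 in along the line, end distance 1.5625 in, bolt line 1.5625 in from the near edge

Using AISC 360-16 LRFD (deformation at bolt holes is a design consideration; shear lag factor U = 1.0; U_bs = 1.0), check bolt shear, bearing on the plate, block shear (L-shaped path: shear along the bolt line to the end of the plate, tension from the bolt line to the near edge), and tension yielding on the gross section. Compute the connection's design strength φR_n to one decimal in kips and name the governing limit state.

78.2 kips (block shear governs)

Bolt shear: A_b = π(0.75)²/4 = 0.44179 in². φR_n = 0.75 × 84 × 0.44179 × 3 × 1 = 83.5 kips.
Bearing (0.375 in plate, F_u = 65 ksi): end bolts L_c = 1.5625 − 0.8125/2 = 1.15625, R_n = min(1.2×1.15625×0.375×65, 2.4×0.75×0.375×65) = 33.82 kips/bolt; interior L_c = 2.9375 − 0.8125 = 2.125, R_n = 43.875 kips/bolt. φR_n = 0.75 × (1×33.82 + 2×43.875) = 91.2 kips.
Block shear: shear path 1×[1.5625+2×2.9375] = 1×7.4375 in, A_gv = 2.7891, A_nv = 1×(7.4375 − 2.5×0.875)×0.375 = 1.9688 in²; tension to near edge: (1.5625 − 0.5×0.875)×0.375 = 0.42188 in². R_n = min(0.6×65×1.9688, 0.6×50×2.7891) + 1.0×65×0.42188 = min(76.783, 83.673) + 27.422 = 104.21 kips. φR_n = 0.75 × 104.21 = 78.2 kips.
Tension yield (gross): A_g = 5.1875×0.375 = 1.9453 in². φR_n = 0.90 × 50 × 1.9453 = 87.5 kips.
Governing: min(83.5, 91.2, 78.2, 87.5) = 78.2 kips → block shear.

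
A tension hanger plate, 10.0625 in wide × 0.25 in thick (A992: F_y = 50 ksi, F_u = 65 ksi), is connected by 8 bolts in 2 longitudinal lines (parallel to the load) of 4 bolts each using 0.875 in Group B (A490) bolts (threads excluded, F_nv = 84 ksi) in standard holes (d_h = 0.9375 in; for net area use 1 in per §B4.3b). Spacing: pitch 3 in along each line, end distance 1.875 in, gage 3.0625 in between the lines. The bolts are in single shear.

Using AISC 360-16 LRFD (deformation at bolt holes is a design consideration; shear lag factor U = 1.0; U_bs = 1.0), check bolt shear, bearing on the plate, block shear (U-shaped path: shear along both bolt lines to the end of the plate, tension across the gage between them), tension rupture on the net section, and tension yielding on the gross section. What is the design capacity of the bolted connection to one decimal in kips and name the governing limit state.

98.3 kips (net-section rupture governs)

Bolt shear: A_b = π(0.875)²/4 = 0.60132 in². φR_n = 0.75 × 84 × 0.60132 × 8 × 1 = 303.1 kips.
Bearing (0.25 in plate, F_u = 65 ksi): end bolts L_c = 1.875 − 0.9375/2 = 1.40625, R_n = min(1.2×1.40625×0.25×65, 2.4×0.875×0.25×65) = 27.422 kips/bolt; interior L_c = 3 − 0.9375 = 2.0625, R_n = 34.125 kips/bolt. φR_n = 0.75 × (2×27.422 + 6×34.125) = 194.7 kips.
Block shear: shear path 2×[1.875+3×3] = 2×10.875 in, A_gv = 5.4375, A_nv = 2×(10.875 − 3.5×1)×0.25 = 3.6875 in²; tension across gage: (3.0625 − 1×1)×0.25 = 0.51563 in². R_n = min(0.6×65×3.6875, 0.6×50×5.4375) + 1.0×65×0.51563 = min(143.81, 163.13) + 33.516 = 177.33 kips. φR_n = 0.75 × 177.33 = 133.0 kips.
Tension rupture (net): A_n = (10.0625 − 2×1)×0.25 = 2.0156 in² (U = 1.0, A_e = A_n). φR_n = 0.75 × 65 × 2.0156 = 98.3 kips.
Tension yield (gross): A_g = 10.0625×0.25 = 2.5156 in². φR_n = 0.90 × 50 × 2.5156 = 113.2 kips.
Governing: min(303.1, 194.7, 133.0, 98.3, 113.2) = 98.3 kips → net-section rupture.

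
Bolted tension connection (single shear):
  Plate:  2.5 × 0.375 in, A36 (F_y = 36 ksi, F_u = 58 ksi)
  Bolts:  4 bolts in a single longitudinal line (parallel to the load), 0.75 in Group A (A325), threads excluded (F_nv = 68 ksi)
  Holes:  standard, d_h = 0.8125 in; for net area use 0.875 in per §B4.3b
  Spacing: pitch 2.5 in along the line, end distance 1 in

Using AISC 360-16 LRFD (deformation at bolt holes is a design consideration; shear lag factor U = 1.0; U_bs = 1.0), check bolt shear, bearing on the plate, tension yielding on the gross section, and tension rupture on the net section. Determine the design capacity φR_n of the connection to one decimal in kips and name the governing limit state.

26.5 kips (net-section rupture governs)

Bolt shear: A_b = π(0.75)²/4 = 0.44179 in². φR_n = 0.75 × 68 × 0.44179 × 4 × 1 = 90.1 kips.
Bearing (0.375 in plate, F_u = 58 ksi): end bolts L_c = 1 − 0.8125/2 = 0.59375, R_n = min(1.2×0.59375×0.375×58, 2.4×0.75×0.375×58) = 15.497 kips/bolt; interior L_c = 2.5 − 0.8125 = 1.6875, R_n = 39.15 kips/bolt. φR_n = 0.75 × (1×15.497 + 3×39.15) = 99.7 kips.
Tension yield (gross): A_g = 2.5×0.375 = 0.9375 in². φR_n = 0.90 × 36 × 0.9375 = 30.4 kips.
Tension rupture (net): A_n = (2.5 − 1×0.875)×0.375 = 0.60938 in² (U = 1.0, A_e = A_n). φR_n = 0.75 × 58 × 0.60938 = 26.5 kips.
Governing: min(90.1, 99.7, 30.4, 26.5) = 26.5 kips → net-section rupture.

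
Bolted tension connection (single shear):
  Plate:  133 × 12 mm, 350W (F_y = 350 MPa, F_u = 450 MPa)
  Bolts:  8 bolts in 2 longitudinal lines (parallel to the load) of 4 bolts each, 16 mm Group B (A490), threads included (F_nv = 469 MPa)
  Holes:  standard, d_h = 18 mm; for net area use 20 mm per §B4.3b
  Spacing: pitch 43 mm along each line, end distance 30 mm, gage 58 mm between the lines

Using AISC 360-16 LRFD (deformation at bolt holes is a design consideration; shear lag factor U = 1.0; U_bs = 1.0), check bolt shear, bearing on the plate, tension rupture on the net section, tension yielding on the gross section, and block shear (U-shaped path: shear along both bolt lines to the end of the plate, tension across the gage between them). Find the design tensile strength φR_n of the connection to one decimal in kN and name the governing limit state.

376.7 kN (net-section rupture governs)

Bolt shear: A_b = π(16)²/4 = 201.06 mm². φR_n = 0.75 × 469 × 201.06 × 8 × 1 = 565.8 kN.
Bearing (12 mm plate, F_u = 450 MPa): end bolts L_c = 30 − 18/2 = 21, R_n = min(1.2×21×12×450, 2.4×16×12×450) = 136.08 kN/bolt; interior L_c = 43 − 18 = 25, R_n = 162 kN/bolt. φR_n = 0.75 × (2×136.08 + 6×162) = 933.1 kN.
Tension rupture (net): A_n = (133 − 2×20)×12 = 1116 mm² (U = 1.0, A_e = A_n). φR_n = 0.75 × 450 × 1116 = 376.7 kN.
Tension yield (gross): A_g = 133×12 = 1596 mm². φR_n = 0.90 × 350 × 1596 = 502.7 kN.
Block shear: shear path 2×[30+3×43] = 2×159 mm, A_gv = 3816, A_nv = 2×(159 − 3.5×20)×12 = 2136 mm²; tension across gage: (58 − 1×20)×12 = 456 mm². R_n = min(0.6×450×2136, 0.6×350×3816) + 1.0×450×456 = min(576.72, 801.36) + 205.2 = 781.92 kN. φR_n = 0.75 × 781.92 = 586.4 kN.
Governing: min(565.8, 933.1, 376.7, 502.7, 586.4) = 376.7 kN → net-section rupture.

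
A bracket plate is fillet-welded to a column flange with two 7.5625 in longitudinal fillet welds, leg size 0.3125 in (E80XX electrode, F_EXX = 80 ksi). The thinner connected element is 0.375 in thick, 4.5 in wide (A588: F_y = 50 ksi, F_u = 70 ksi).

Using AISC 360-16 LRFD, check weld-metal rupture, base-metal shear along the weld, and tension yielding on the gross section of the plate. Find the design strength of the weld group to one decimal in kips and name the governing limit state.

Weld metal: throat = 0.707×0.3125 = 0.22094 in, L = 2×7.5625 = 15.125 in. φR_n = 0.75 × 0.6 × 80 × 0.22094 × 15.125 = 120.3 kips.
Base metal shear (0.375 in plate): yield φR_n = 1.0×0.6×50×0.375×15.125 = 170.2 kips; rupture φR_n = 0.75×0.6×70×0.375×15.125 = 178.7 kips; take 170.2 kips (yield).
Tension yield (gross): A_g = 4.5×0.375 = 1.6875 in². φR_n = 0.90 × 50 × 1.6875 = 75.9 kips.
Governing: min(120.3, 170.2, 75.9) = 75.9 kips → gross-section yield.

75.9 kips (gross-section yield governs)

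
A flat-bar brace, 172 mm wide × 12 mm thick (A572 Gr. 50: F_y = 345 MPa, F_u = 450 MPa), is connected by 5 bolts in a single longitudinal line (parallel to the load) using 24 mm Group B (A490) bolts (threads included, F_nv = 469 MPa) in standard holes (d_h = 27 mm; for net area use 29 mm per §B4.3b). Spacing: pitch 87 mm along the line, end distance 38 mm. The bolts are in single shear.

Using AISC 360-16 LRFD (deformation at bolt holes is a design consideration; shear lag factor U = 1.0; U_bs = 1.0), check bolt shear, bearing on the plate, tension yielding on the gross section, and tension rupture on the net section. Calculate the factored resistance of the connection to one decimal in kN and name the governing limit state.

579.2 kN (net-section rupture governs)

Bolt shear: A_b = π(24)²/4 = 452.39 mm². φR_n = 0.75 × 469 × 452.39 × 5 × 1 = 795.6 kN.
Bearing (12 mm plate, F_u = 450 MPa): end bolts L_c = 38 − 27/2 = 24.5, R_n = min(1.2×24.5×12×450, 2.4×24×12×450) = 158.76 kN/bolt; interior L_c = 87 − 27 = 60, R_n = 311.04 kN/bolt. φR_n = 0.75 × (1×158.76 + 4×311.04) = 1052.2 kN.
Tension yield (gross): A_g = 172×12 = 2064 mm². φR_n = 0.90 × 345 × 2064 = 640.9 kN.
Tension rupture (net): A_n = (172 − 1×29)×12 = 1716 mm² (U = 1.0, A_e = A_n). φR_n = 0.75 × 450 × 1716 = 579.2 kN.
Governing: min(795.6, 1052.2, 640.9, 579.2) = 579.2 kN → net-section rupture.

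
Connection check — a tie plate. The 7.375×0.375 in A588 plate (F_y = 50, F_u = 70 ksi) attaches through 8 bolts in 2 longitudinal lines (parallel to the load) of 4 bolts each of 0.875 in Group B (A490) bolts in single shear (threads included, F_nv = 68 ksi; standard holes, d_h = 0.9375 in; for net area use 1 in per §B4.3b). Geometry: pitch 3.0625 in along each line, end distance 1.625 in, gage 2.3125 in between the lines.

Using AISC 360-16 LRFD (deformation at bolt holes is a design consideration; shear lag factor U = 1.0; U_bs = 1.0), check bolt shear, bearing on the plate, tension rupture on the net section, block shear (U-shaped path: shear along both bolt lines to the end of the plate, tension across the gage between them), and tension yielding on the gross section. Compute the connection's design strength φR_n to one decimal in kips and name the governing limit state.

105.8 kips (net-section rupture governs)

Bolt shear: A_b = π(0.875)²/4 = 0.60132 in². φR_n = 0.75 × 68 × 0.60132 × 8 × 1 = 245.3 kips.
Bearing (0.375 in plate, F_u = 70 ksi): end bolts L_c = 1.625 − 0.9375/2 = 1.15625, R_n = min(1.2×1.15625×0.375×70, 2.4×0.875×0.375×70) = 36.422 kips/bolt; interior L_c = 3.0625 − 0.9375 = 2.125, R_n = 55.125 kips/bolt. φR_n = 0.75 × (2×36.422 + 6×55.125) = 302.7 kips.
Tension rupture (net): A_n = (7.375 − 2×1)×0.375 = 2.0156 in² (U = 1.0, A_e = A_n). φR_n = 0.75 × 70 × 2.0156 = 105.8 kips.
Block shear: shear path 2×[1.625+3×3.0625] = 2×10.8125 in, A_gv = 8.1094, A_nv = 2×(10.8125 − 3.5×1)×0.375 = 5.4844 in²; tension across gage: (2.3125 − 1×1)×0.375 = 0.49219 in². R_n = min(0.6×70×5.4844, 0.6×50×8.1094) + 1.0×70×0.49219 = min(230.34, 243.28) + 34.453 = 264.79 kips. φR_n = 0.75 × 264.79 = 198.6 kips.
Tension yield (gross): A_g = 7.375×0.375 = 2.7656 in². φR_n = 0.90 × 50 × 2.7656 = 124.5 kips.
Governing: min(245.3, 302.7, 105.8, 198.6, 124.5) = 105.8 kips → net-section rupture.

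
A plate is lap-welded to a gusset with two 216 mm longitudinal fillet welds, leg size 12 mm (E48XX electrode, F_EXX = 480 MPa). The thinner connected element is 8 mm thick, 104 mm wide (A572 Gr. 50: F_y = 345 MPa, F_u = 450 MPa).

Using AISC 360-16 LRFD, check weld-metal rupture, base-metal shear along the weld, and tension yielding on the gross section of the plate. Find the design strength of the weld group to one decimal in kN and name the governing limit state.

Weld metal: throat = 0.707×12 = 8.484 mm, L = 2×216 = 432 mm. φR_n = 0.75 × 0.6 × 480 × 8.484 × 432 = 791.7 kN.
Base metal shear (8 mm plate): yield φR_n = 1.0×0.6×345×8×432 = 715.4 kN; rupture φR_n = 0.75×0.6×450×8×432 = 699.8 kN; take 699.8 kN (rupture).
Tension yield (gross): A_g = 104×8 = 832 mm². φR_n = 0.90 × 345 × 832 = 258.3 kN.
Governing: min(791.7, 699.8, 258.3) = 258.3 kN → gross-section yield.

258.3 kN (gross-section yield governs)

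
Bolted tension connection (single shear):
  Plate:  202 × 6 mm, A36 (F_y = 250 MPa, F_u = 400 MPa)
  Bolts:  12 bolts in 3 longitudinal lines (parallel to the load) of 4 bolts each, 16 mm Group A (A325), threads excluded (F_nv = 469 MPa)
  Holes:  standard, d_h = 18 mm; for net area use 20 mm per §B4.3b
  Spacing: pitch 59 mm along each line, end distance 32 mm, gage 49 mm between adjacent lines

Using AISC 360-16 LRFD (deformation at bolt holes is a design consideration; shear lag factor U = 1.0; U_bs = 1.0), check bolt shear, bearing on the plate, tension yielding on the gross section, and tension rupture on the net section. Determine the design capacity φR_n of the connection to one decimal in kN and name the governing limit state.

Bolt shear: A_b = π(16)²/4 = 201.06 mm². φR_n = 0.75 × 469 × 201.06 × 12 × 1 = 848.7 kN.
Bearing (6 mm plate, F_u = 400 MPa): end bolts L_c = 32 − 18/2 = 23, R_n = min(1.2×23×6×400, 2.4×16×6×400) = 66.24 kN/bolt; interior L_c = 59 − 18 = 41, R_n = 92.16 kN/bolt. φR_n = 0.75 × (3×66.24 + 9×92.16) = 771.1 kN.
Tension yield (gross): A_g = 202×6 = 1212 mm². φR_n = 0.90 × 250 × 1212 = 272.7 kN.
Tension rupture (net): A_n = (202 − 3×20)×6 = 852 mm² (U = 1.0, A_e = A_n). φR_n = 0.75 × 400 × 852 = 255.6 kN.
Governing: min(848.7, 771.1, 272.7, 255.6) = 255.6 kN → net-section rupture.

255.6 kN (net-section rupture governs)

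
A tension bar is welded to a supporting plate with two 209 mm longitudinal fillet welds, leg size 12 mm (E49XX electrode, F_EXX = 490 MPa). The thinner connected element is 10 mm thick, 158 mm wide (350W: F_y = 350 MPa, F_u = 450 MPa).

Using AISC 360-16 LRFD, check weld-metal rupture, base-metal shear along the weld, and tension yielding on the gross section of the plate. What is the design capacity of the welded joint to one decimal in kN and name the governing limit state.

497.7 kN (gross-section yield governs)

Weld metal: throat = 0.707×12 = 8.484 mm, L = 2×209 = 418 mm. φR_n = 0.75 × 0.6 × 490 × 8.484 × 418 = 782.0 kN.
Base metal shear (10 mm plate): yield φR_n = 1.0×0.6×350×10×418 = 877.8 kN; rupture φR_n = 0.75×0.6×450×10×418 = 846.5 kN; take 846.5 kN (rupture).
Tension yield (gross): A_g = 158×10 = 1580 mm². φR_n = 0.90 × 350 × 1580 = 497.7 kN.
Governing: min(782.0, 846.5, 497.7) = 497.7 kN → gross-section yield.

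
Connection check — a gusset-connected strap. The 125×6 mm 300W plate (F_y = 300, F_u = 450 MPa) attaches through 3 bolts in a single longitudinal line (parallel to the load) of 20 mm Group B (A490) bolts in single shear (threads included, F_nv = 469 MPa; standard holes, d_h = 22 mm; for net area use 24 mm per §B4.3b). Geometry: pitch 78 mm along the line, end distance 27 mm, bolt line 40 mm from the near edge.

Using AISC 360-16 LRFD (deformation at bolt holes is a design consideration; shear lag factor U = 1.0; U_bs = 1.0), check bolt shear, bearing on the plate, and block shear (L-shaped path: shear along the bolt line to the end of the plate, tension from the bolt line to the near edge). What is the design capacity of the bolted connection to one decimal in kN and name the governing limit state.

204.9 kN (block shear governs)

Bolt shear: A_b = π(20)²/4 = 314.16 mm². φR_n = 0.75 × 469 × 314.16 × 3 × 1 = 331.5 kN.
Bearing (6 mm plate, F_u = 450 MPa): end bolts L_c = 27 − 22/2 = 16, R_n = min(1.2×16×6×450, 2.4×20×6×450) = 51.84 kN/bolt; interior L_c = 78 − 22 = 56, R_n = 129.6 kN/bolt. φR_n = 0.75 × (1×51.84 + 2×129.6) = 233.3 kN.
Block shear: shear path 1×[27+2×78] = 1×183 mm, A_gv = 1098, A_nv = 1×(183 − 2.5×24)×6 = 738 mm²; tension to near edge: (40 − 0.5×24)×6 = 168 mm². R_n = min(0.6×450×738, 0.6×300×1098) + 1.0×450×168 = min(199.26, 197.64) + 75.6 = 273.24 kN. φR_n = 0.75 × 273.24 = 204.9 kN.
Governing: min(331.5, 233.3, 204.9) = 204.9 kN → block shear.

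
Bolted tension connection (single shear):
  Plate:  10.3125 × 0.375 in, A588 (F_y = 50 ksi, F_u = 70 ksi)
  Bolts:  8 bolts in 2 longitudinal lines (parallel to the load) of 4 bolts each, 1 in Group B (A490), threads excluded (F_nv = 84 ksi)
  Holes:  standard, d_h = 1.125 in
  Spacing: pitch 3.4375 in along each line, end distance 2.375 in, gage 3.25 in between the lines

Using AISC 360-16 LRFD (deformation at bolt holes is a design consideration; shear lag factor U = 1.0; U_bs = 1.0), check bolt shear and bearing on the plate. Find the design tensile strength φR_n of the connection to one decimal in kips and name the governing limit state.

369.1 kips (bearing governs)

Bolt shear: A_b = π(1)²/4 = 0.7854 in². φR_n = 0.75 × 84 × 0.7854 × 8 × 1 = 395.8 kips.
Bearing (0.375 in plate, F_u = 70 ksi): end bolts L_c = 2.375 − 1.125/2 = 1.8125, R_n = min(1.2×1.8125×0.375×70, 2.4×1×0.375×70) = 57.094 kips/bolt; interior L_c = 3.4375 − 1.125 = 2.3125, R_n = 63 kips/bolt. φR_n = 0.75 × (2×57.094 + 6×63) = 369.1 kips.
Governing: min(395.8, 369.1) = 369.1 kips → bearing.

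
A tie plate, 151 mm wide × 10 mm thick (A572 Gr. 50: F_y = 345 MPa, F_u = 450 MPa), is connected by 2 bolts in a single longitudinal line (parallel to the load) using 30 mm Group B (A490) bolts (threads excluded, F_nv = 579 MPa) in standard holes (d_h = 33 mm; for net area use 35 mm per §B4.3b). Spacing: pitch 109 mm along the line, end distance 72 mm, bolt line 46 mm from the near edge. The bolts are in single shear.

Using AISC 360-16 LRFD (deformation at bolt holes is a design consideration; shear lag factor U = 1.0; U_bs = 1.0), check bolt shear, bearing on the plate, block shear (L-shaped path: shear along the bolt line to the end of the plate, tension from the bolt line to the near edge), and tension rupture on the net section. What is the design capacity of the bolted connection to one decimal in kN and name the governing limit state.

356.4 kN (block shear governs)

Bolt shear: A_b = π(30)²/4 = 706.86 mm². φR_n = 0.75 × 579 × 706.86 × 2 × 1 = 613.9 kN.
Bearing (10 mm plate, F_u = 450 MPa): end bolts L_c = 72 − 33/2 = 55.5, R_n = min(1.2×55.5×10×450, 2.4×30×10×450) = 299.7 kN/bolt; interior L_c = 109 − 33 = 76, R_n = 324 kN/bolt. φR_n = 0.75 × (1×299.7 + 1×324) = 467.8 kN.
Block shear: shear path 1×[72+1×109] = 1×181 mm, A_gv = 1810, A_nv = 1×(181 − 1.5×35)×10 = 1285 mm²; tension to near edge: (46 − 0.5×35)×10 = 285 mm². R_n = min(0.6×450×1285, 0.6×345×1810) + 1.0×450×285 = min(346.95, 374.67) + 128.25 = 475.2 kN. φR_n = 0.75 × 475.2 = 356.4 kN.
Tension rupture (net): A_n = (151 − 1×35)×10 = 1160 mm² (U = 1.0, A_e = A_n). φR_n = 0.75 × 450 × 1160 = 391.5 kN.
Governing: min(613.9, 467.8, 356.4, 391.5) = 356.4 kN → block shear.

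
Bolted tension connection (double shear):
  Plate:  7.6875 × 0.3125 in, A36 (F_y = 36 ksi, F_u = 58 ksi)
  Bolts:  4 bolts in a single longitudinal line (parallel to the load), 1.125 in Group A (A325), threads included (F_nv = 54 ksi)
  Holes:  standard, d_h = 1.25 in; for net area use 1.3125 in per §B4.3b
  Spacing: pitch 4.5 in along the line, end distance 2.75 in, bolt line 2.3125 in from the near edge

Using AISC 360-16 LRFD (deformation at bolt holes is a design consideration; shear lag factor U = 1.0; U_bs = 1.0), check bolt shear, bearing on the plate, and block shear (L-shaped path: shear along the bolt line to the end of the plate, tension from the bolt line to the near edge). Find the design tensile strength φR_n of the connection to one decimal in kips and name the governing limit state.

104.8 kips (block shear governs)

Bolt shear: A_b = π(1.125)²/4 = 0.99402 in². φR_n = 0.75 × 54 × 0.99402 × 4 × 2 = 322.1 kips.
Bearing (0.3125 in plate, F_u = 58 ksi): end bolts L_c = 2.75 − 1.25/2 = 2.125, R_n = min(1.2×2.125×0.3125×58, 2.4×1.125×0.3125×58) = 46.219 kips/bolt; interior L_c = 4.5 − 1.25 = 3.25, R_n = 48.938 kips/bolt. φR_n = 0.75 × (1×46.219 + 3×48.938) = 144.8 kips.
Block shear: shear path 1×[2.75+3×4.5] = 1×16.25 in, A_gv = 5.0781, A_nv = 1×(16.25 − 3.5×1.3125)×0.3125 = 3.6426 in²; tension to near edge: (2.3125 − 0.5×1.3125)×0.3125 = 0.51758 in². R_n = min(0.6×58×3.6426, 0.6×36×5.0781) + 1.0×58×0.51758 = min(126.76, 109.69) + 30.02 = 139.71 kips. φR_n = 0.75 × 139.71 = 104.8 kips.
Governing: min(322.1, 144.8, 104.8) = 104.8 kips → block shear.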